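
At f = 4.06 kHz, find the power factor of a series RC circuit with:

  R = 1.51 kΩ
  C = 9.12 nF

Step 1 — Angular frequency: ω = 2π·f = 2π·4060 = 2.551e+04 rad/s.
Step 2 — Component impedances:
  R: Z = R = 1510 Ω
  C: Z = 1/(jωC) = -j/(ω·C) = 0 - j4298 Ω
Step 3 — Series combination: Z_total = R + C = 1510 - j4298 Ω = 4556∠-70.6° Ω.
Step 4 — Power factor: PF = cos(φ) = Re(Z)/|Z| = 1510/4556 = 0.3314.
Step 5 — Type: Im(Z) = -4298 ⇒ leading (phase φ = -70.6°).

PF = 0.3314 (leading, φ = -70.6°)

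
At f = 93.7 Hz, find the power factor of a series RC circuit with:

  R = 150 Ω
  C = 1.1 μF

Step 1 — Angular frequency: ω = 2π·f = 2π·93.7 = 588.7 rad/s.
Step 2 — Component impedances:
  R: Z = R = 150 Ω
  C: Z = 1/(jωC) = -j/(ω·C) = 0 - j1544 Ω
Step 3 — Series combination: Z_total = R + C = 150 - j1544 Ω = 1551∠-84.5° Ω.
Step 4 — Power factor: PF = cos(φ) = Re(Z)/|Z| = 150/1551.4 = 0.09669.
Step 5 — Type: Im(Z) = -1544 ⇒ leading (phase φ = -84.5°).

PF = 0.09669 (leading, φ = -84.5°)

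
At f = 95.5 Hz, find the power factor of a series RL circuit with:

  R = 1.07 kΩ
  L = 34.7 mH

Step 1 — Angular frequency: ω = 2π·f = 2π·95.5 = 600 rad/s.
Step 2 — Component impedances:
  R: Z = R = 1070 Ω
  L: Z = jωL = j·600·0.0347 = 0 + j20.82 Ω
Step 3 — Series combination: Z_total = R + L = 1070 + j20.82 Ω = 1070∠1.1° Ω.
Step 4 — Power factor: PF = cos(φ) = Re(Z)/|Z| = 1070/1070.2 = 0.9998.
Step 5 — Type: Im(Z) = 20.82 ⇒ lagging (phase φ = 1.1°).

PF = 0.9998 (lagging, φ = 1.1°)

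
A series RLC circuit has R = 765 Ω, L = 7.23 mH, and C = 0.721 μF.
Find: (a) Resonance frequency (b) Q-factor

Step 1 — Resonance condition Im(Z)=0 gives ω₀ = 1/√(LC).
Step 2 — ω₀ = 1/√(0.00723·7.21e-07) = 1.385e+04 rad/s.
Step 3 — f₀ = ω₀/(2π) = 2204 Hz.
Step 4 — Series Q: Q = ω₀L/R = 1.385e+04·0.00723/765 = 0.1309.

(a) f₀ = 2204 Hz  (b) Q = 0.1309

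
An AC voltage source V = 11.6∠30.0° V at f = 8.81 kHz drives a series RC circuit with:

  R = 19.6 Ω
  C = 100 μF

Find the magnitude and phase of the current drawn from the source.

Step 1 — Angular frequency: ω = 2π·f = 2π·8810 = 5.535e+04 rad/s.
Step 2 — Component impedances:
  R: Z = R = 19.6 Ω
  C: Z = 1/(jωC) = -j/(ω·C) = 0 - j0.1807 Ω
Step 3 — Series combination: Z_total = R + C = 19.6 - j0.1807 Ω = 19.6∠-0.5° Ω.
Step 4 — Source phasor: V = 11.6∠30.0° V = 10.05 + j5.8 V.
Step 5 — Ohm's law: I = V / Z_total = (10.05 + j5.8) / (19.6 - j0.1807) = 0.5098 + j0.3006 A.
Step 6 — Convert to polar: |I| = 0.5918 A, ∠I = 30.5°.

I = 0.5918∠30.5° A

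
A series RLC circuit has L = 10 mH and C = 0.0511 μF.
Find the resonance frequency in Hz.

Step 1 — Resonance condition Im(Z)=0 gives ω₀ = 1/√(LC).
Step 2 — ω₀ = 1/√(0.01·5.11e-08) = 4.424e+04 rad/s.
Step 3 — f₀ = ω₀/(2π) = 7041 Hz.

f₀ = 7041 Hz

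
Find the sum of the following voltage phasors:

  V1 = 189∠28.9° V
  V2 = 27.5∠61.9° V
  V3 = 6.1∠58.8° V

Step 1 — Convert each phasor to rectangular form:
  V1 = 189·(cos(28.9°) + j·sin(28.9°)) = 165.5 + j91.34 V
  V2 = 27.5·(cos(61.9°) + j·sin(61.9°)) = 12.95 + j24.26 V
  V3 = 6.1·(cos(58.8°) + j·sin(58.8°)) = 3.16 + j5.218 V
Step 2 — Sum components: V_total = 181.6 + j120.8 V.
Step 3 — Convert to polar: |V_total| = 218.1 V, ∠V_total = 33.6°.

V_total = 218.1∠33.6° V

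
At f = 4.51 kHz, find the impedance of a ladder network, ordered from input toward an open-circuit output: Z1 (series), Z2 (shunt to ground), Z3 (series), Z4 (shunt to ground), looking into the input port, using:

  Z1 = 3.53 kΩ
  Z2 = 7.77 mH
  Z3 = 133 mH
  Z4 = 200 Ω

Step 1 — Angular frequency: ω = 2π·f = 2π·4510 = 2.834e+04 rad/s.
Step 2 — Component impedances:
  Z1: Z = R = 3530 Ω
  Z2: Z = jωL = j·2.834e+04·0.00777 = 0 + j220.2 Ω
  Z3: Z = jωL = j·2.834e+04·0.133 = 0 + j3769 Ω
  Z4: Z = R = 200 Ω
Step 3 — Ladder network (open output): work backward from the far end, alternating series and parallel combinations. Z_in = 3531 + j208.1 Ω = 3537∠3.4° Ω.

Z = 3531 + j208.1 Ω = 3537∠3.4° Ω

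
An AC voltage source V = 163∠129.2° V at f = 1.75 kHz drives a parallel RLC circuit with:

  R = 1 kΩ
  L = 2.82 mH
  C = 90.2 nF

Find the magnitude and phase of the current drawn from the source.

Step 1 — Angular frequency: ω = 2π·f = 2π·1750 = 1.1e+04 rad/s.
Step 2 — Component impedances:
  R: Z = R = 1000 Ω
  L: Z = jωL = j·1.1e+04·0.00282 = 0 + j31.01 Ω
  C: Z = 1/(jωC) = -j/(ω·C) = 0 - j1008 Ω
Step 3 — Parallel combination: 1/Z_total = 1/R + 1/L + 1/C; Z_total = 1.022 + j31.96 Ω = 31.98∠88.2° Ω.
Step 4 — Source phasor: V = 163∠129.2° V = -103 + j126.3 V.
Step 5 — Ohm's law: I = V / Z_total = (-103 + j126.3) / (1.022 + j31.96) = 3.845 + j3.347 A.
Step 6 — Convert to polar: |I| = 5.098 A, ∠I = 41.0°.

I = 5.098∠41.0° A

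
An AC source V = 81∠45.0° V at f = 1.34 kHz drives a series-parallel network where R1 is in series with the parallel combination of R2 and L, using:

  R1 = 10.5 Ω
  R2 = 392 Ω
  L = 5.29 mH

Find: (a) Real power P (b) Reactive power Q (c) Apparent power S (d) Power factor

Step 1 — Angular frequency: ω = 2π·f = 2π·1340 = 8419 rad/s.
Step 2 — Component impedances:
  R1: Z = R = 10.5 Ω
  R2: Z = R = 392 Ω
  L: Z = jωL = j·8419·0.00529 = 0 + j44.54 Ω
Step 3 — Parallel branch: R2 || L = 1/(1/R2 + 1/L) = 4.996 + j43.97 Ω.
Step 4 — Series with R1: Z_total = R1 + (R2 || L) = 15.5 + j43.97 Ω = 46.62∠70.6° Ω.
Step 5 — Source phasor: V = 81∠45.0° V = 57.28 + j57.28 V.
Step 6 — Current: I = V / Z = 1.567 - j0.7503 A = 1.737∠-25.6° A.
Step 7 — Complex power: S = V·I* = 46.77 + j132.7 VA.
Step 8 — Real power: P = Re(S) = 46.77 W.
Step 9 — Reactive power: Q = Im(S) = 132.7 VAR.
Step 10 — Apparent power: |S| = 140.7 VA.
Step 11 — Power factor: PF = P/|S| = 0.3324 (lagging).

(a) P = 46.77 W  (b) Q = 132.7 VAR  (c) S = 140.7 VA  (d) PF = 0.3324 (lagging)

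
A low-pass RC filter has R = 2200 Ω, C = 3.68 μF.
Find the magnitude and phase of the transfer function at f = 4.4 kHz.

Step 1 — Angular frequency: ω = 2π·4400 = 2.765e+04 rad/s.
Step 2 — Transfer function: H(jω) = 1/(1 + jωRC).
Step 3 — Denominator: 1 + jωRC = 1 + j·2.765e+04·2200·3.68e-06 = 1 + j223.8.
Step 4 — H = 1.996e-05 - j0.004468.
Step 5 — Magnitude: |H| = 0.004468 (-47.0 dB); phase: φ = -89.7°.

|H| = 0.004468 (-47.0 dB), φ = -89.7°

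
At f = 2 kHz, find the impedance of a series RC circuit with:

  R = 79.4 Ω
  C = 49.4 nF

Step 1 — Angular frequency: ω = 2π·f = 2π·2000 = 1.257e+04 rad/s.
Step 2 — Component impedances:
  R: Z = R = 79.4 Ω
  C: Z = 1/(jωC) = -j/(ω·C) = 0 - j1611 Ω
Step 3 — Series combination: Z_total = R + C = 79.4 - j1611 Ω = 1613∠-87.2° Ω.

Z = 79.4 - j1611 Ω = 1613∠-87.2° Ω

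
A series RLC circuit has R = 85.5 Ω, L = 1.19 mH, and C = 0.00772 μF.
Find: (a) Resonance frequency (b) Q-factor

Step 1 — Resonance condition Im(Z)=0 gives ω₀ = 1/√(LC).
Step 2 — ω₀ = 1/√(0.00119·7.72e-09) = 3.299e+05 rad/s.
Step 3 — f₀ = ω₀/(2π) = 5.251e+04 Hz.
Step 4 — Series Q: Q = ω₀L/R = 3.299e+05·0.00119/85.5 = 4.592.

(a) f₀ = 5.251e+04 Hz  (b) Q = 4.592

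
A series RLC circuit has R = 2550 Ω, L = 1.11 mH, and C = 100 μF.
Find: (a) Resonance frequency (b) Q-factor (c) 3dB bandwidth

Step 1 — Resonance condition Im(Z)=0 gives ω₀ = 1/√(LC).
Step 2 — ω₀ = 1/√(0.00111·0.0001) = 3002 rad/s.
Step 3 — f₀ = ω₀/(2π) = 477.7 Hz.
Step 4 — Series Q: Q = ω₀L/R = 3002·0.00111/2550 = 0.001307.
Step 5 — 3dB bandwidth: Δω = ω₀/Q = 2.297e+06 rad/s; BW = Δω/(2π) = 3.656e+05 Hz.

(a) f₀ = 477.7 Hz  (b) Q = 0.001307  (c) BW = 3.656e+05 Hz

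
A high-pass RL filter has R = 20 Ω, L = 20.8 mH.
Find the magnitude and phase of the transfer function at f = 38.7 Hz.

Step 1 — Angular frequency: ω = 2π·38.7 = 243.2 rad/s.
Step 2 — Transfer function: H(jω) = jωL/(R + jωL).
Step 3 — Numerator jωL = j·5.058; denominator R + jωL = 20 + j5.058.
Step 4 — H = 0.06011 + j0.2377.
Step 5 — Magnitude: |H| = 0.2452 (-12.2 dB); phase: φ = 75.8°.

|H| = 0.2452 (-12.2 dB), φ = 75.8°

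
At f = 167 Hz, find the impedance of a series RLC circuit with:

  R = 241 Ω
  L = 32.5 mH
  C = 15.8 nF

Step 1 — Angular frequency: ω = 2π·f = 2π·167 = 1049 rad/s.
Step 2 — Component impedances:
  R: Z = R = 241 Ω
  L: Z = jωL = j·1049·0.0325 = 0 + j34.1 Ω
  C: Z = 1/(jωC) = -j/(ω·C) = 0 - j6.032e+04 Ω
Step 3 — Series combination: Z_total = R + L + C = 241 - j6.028e+04 Ω = 6.028e+04∠-89.8° Ω.

Z = 241 - j6.028e+04 Ω = 6.028e+04∠-89.8° Ω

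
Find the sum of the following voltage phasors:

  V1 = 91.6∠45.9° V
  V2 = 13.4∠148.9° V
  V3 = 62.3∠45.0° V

Step 1 — Convert each phasor to rectangular form:
  V1 = 91.6·(cos(45.9°) + j·sin(45.9°)) = 63.75 + j65.78 V
  V2 = 13.4·(cos(148.9°) + j·sin(148.9°)) = -11.47 + j6.922 V
  V3 = 62.3·(cos(45.0°) + j·sin(45.0°)) = 44.05 + j44.05 V
Step 2 — Sum components: V_total = 96.32 + j116.8 V.
Step 3 — Convert to polar: |V_total| = 151.4 V, ∠V_total = 50.5°.

V_total = 151.4∠50.5° V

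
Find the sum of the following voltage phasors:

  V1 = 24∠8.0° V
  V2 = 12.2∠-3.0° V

Step 1 — Convert each phasor to rectangular form:
  V1 = 24·(cos(8.0°) + j·sin(8.0°)) = 23.77 + j3.34 V
  V2 = 12.2·(cos(-3.0°) + j·sin(-3.0°)) = 12.18 - j0.6385 V
Step 2 — Sum components: V_total = 35.95 + j2.702 V.
Step 3 — Convert to polar: |V_total| = 36.05 V, ∠V_total = 4.3°.

V_total = 36.05∠4.3° V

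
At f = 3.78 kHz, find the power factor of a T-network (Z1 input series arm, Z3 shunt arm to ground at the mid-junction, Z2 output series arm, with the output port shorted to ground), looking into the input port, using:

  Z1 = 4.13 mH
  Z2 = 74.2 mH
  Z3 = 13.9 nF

Step 1 — Angular frequency: ω = 2π·f = 2π·3780 = 2.375e+04 rad/s.
Step 2 — Component impedances:
  Z1: Z = jωL = j·2.375e+04·0.00413 = 0 + j98.09 Ω
  Z2: Z = jωL = j·2.375e+04·0.0742 = 0 + j1762 Ω
  Z3: Z = 1/(jωC) = -j/(ω·C) = 0 - j3029 Ω
Step 3 — With the output port shorted to ground, the output series arm Z2 runs from the junction to ground; the shunt arm Z3 also runs from the junction to ground. They appear in parallel: Z3 || Z2 = 0 + j4214 Ω.
Step 4 — Series with input arm Z1: Z_in = Z1 + (Z3 || Z2) = 0 + j4312 Ω = 4312∠90.0° Ω.
Step 5 — Power factor: PF = cos(φ) = Re(Z)/|Z| = 0/4312 = 0.
Step 6 — Type: Im(Z) = 4312 ⇒ lagging (phase φ = 90.0°).

PF = 0 (lagging, φ = 90.0°)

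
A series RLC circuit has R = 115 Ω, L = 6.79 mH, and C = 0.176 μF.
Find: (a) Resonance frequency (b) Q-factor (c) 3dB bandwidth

Step 1 — Resonance: ω₀ = 1/√(LC) = 1/√(0.00679·1.76e-07) = 2.893e+04 rad/s.
Step 2 — f₀ = ω₀/(2π) = 4604 Hz.
Step 3 — Series Q: Q = ω₀L/R = 2.893e+04·0.00679/115 = 1.708.
Step 4 — Bandwidth: Δω = ω₀/Q = 1.694e+04 rad/s; BW = Δω/(2π) = 2696 Hz.

(a) f₀ = 4604 Hz  (b) Q = 1.708  (c) BW = 2696 Hz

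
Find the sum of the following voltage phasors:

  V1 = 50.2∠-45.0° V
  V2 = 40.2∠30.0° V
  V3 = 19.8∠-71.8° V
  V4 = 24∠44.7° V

Step 1 — Convert each phasor to rectangular form:
  V1 = 50.2·(cos(-45.0°) + j·sin(-45.0°)) = 35.5 - j35.5 V
  V2 = 40.2·(cos(30.0°) + j·sin(30.0°)) = 34.81 + j20.1 V
  V3 = 19.8·(cos(-71.8°) + j·sin(-71.8°)) = 6.184 - j18.81 V
  V4 = 24·(cos(44.7°) + j·sin(44.7°)) = 17.06 + j16.88 V
Step 2 — Sum components: V_total = 93.55 - j17.32 V.
Step 3 — Convert to polar: |V_total| = 95.15 V, ∠V_total = -10.5°.

V_total = 95.15∠-10.5° V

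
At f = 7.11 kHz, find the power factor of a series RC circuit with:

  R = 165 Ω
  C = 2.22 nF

Step 1 — Angular frequency: ω = 2π·f = 2π·7110 = 4.467e+04 rad/s.
Step 2 — Component impedances:
  R: Z = R = 165 Ω
  C: Z = 1/(jωC) = -j/(ω·C) = 0 - j1.008e+04 Ω
Step 3 — Series combination: Z_total = R + C = 165 - j1.008e+04 Ω = 1.008e+04∠-89.1° Ω.
Step 4 — Power factor: PF = cos(φ) = Re(Z)/|Z| = 165/10085 = 0.01636.
Step 5 — Type: Im(Z) = -1.008e+04 ⇒ leading (phase φ = -89.1°).

PF = 0.01636 (leading, φ = -89.1°)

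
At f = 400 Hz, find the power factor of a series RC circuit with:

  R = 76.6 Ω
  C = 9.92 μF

Step 1 — Angular frequency: ω = 2π·f = 2π·400 = 2513 rad/s.
Step 2 — Component impedances:
  R: Z = R = 76.6 Ω
  C: Z = 1/(jωC) = -j/(ω·C) = 0 - j40.11 Ω
Step 3 — Series combination: Z_total = R + C = 76.6 - j40.11 Ω = 86.47∠-27.6° Ω.
Step 4 — Power factor: PF = cos(φ) = Re(Z)/|Z| = 76.6/86.47 = 0.8859.
Step 5 — Type: Im(Z) = -40.11 ⇒ leading (phase φ = -27.6°).

PF = 0.8859 (leading, φ = -27.6°)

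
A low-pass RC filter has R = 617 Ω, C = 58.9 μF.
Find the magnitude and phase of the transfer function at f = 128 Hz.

Step 1 — Angular frequency: ω = 2π·128 = 804.2 rad/s.
Step 2 — Transfer function: H(jω) = 1/(1 + jωRC).
Step 3 — Denominator: 1 + jωRC = 1 + j·804.2·617·5.89e-05 = 1 + j29.23.
Step 4 — H = 0.001169 - j0.03417.
Step 5 — Magnitude: |H| = 0.03419 (-29.3 dB); phase: φ = -88.0°.

|H| = 0.03419 (-29.3 dB), φ = -88.0°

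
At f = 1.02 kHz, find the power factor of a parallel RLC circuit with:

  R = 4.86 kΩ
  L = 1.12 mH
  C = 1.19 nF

Step 1 — Angular frequency: ω = 2π·f = 2π·1020 = 6409 rad/s.
Step 2 — Component impedances:
  R: Z = R = 4860 Ω
  L: Z = jωL = j·6409·0.00112 = 0 + j7.178 Ω
  C: Z = 1/(jωC) = -j/(ω·C) = 0 - j1.311e+05 Ω
Step 3 — Parallel combination: 1/Z_total = 1/R + 1/L + 1/C; Z_total = 0.0106 + j7.178 Ω = 7.178∠89.9° Ω.
Step 4 — Power factor: PF = cos(φ) = Re(Z)/|Z| = 0.0106/7.178 = 0.001477.
Step 5 — Type: Im(Z) = 7.178 ⇒ lagging (phase φ = 89.9°).

PF = 0.001477 (lagging, φ = 89.9°)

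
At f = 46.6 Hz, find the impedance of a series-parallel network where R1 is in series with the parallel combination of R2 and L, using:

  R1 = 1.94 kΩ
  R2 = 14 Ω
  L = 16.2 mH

Step 1 — Angular frequency: ω = 2π·f = 2π·46.6 = 292.8 rad/s.
Step 2 — Component impedances:
  R1: Z = R = 1940 Ω
  R2: Z = R = 14 Ω
  L: Z = jωL = j·292.8·0.0162 = 0 + j4.743 Ω
Step 3 — Parallel branch: R2 || L = 1/(1/R2 + 1/L) = 1.442 + j4.255 Ω.
Step 4 — Series with R1: Z_total = R1 + (R2 || L) = 1941 + j4.255 Ω = 1941∠0.1° Ω.

Z = 1941 + j4.255 Ω = 1941∠0.1° Ω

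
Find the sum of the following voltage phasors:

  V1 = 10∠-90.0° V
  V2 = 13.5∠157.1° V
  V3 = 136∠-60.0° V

Step 1 — Convert each phasor to rectangular form:
  V1 = 10·(cos(-90.0°) + j·sin(-90.0°)) = 0 - j10 V
  V2 = 13.5·(cos(157.1°) + j·sin(157.1°)) = -12.44 + j5.253 V
  V3 = 136·(cos(-60.0°) + j·sin(-60.0°)) = 68 - j117.8 V
Step 2 — Sum components: V_total = 55.56 - j122.5 V.
Step 3 — Convert to polar: |V_total| = 134.5 V, ∠V_total = -65.6°.

V_total = 134.5∠-65.6° V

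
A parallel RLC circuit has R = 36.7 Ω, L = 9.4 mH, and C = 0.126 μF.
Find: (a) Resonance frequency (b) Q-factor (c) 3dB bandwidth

Step 1 — Resonance: ω₀ = 1/√(LC) = 1/√(0.0094·1.26e-07) = 2.906e+04 rad/s.
Step 2 — f₀ = ω₀/(2π) = 4625 Hz.
Step 3 — Parallel Q: Q = R/(ω₀L) = 36.7/(2.906e+04·0.0094) = 0.1344.
Step 4 — Bandwidth: Δω = ω₀/Q = 2.163e+05 rad/s; BW = Δω/(2π) = 3.442e+04 Hz.

(a) f₀ = 4625 Hz  (b) Q = 0.1344  (c) BW = 3.442e+04 Hz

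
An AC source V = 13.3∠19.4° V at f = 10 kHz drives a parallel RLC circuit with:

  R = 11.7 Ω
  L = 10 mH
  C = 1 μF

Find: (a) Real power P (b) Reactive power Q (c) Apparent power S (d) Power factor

Step 1 — Angular frequency: ω = 2π·f = 2π·1e+04 = 6.283e+04 rad/s.
Step 2 — Component impedances:
  R: Z = R = 11.7 Ω
  L: Z = jωL = j·6.283e+04·0.01 = 0 + j628.3 Ω
  C: Z = 1/(jωC) = -j/(ω·C) = 0 - j15.92 Ω
Step 3 — Parallel combination: 1/Z_total = 1/R + 1/L + 1/C; Z_total = 7.731 - j5.539 Ω = 9.511∠-35.6° Ω.
Step 4 — Source phasor: V = 13.3∠19.4° V = 12.54 + j4.418 V.
Step 5 — Current: I = V / Z = 0.8017 + j1.146 A = 1.398∠55.0° A.
Step 6 — Complex power: S = V·I* = 15.12 - j10.83 VA.
Step 7 — Real power: P = Re(S) = 15.12 W.
Step 8 — Reactive power: Q = Im(S) = -10.83 VAR.
Step 9 — Apparent power: |S| = 18.6 VA.
Step 10 — Power factor: PF = P/|S| = 0.8129 (leading).

(a) P = 15.12 W  (b) Q = -10.83 VAR  (c) S = 18.6 VA  (d) PF = 0.8129 (leading)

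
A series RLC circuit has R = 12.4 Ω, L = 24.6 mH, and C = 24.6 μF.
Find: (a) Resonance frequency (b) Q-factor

Step 1 — Resonance condition Im(Z)=0 gives ω₀ = 1/√(LC).
Step 2 — ω₀ = 1/√(0.0246·2.46e-05) = 1285 rad/s.
Step 3 — f₀ = ω₀/(2π) = 204.6 Hz.
Step 4 — Series Q: Q = ω₀L/R = 1285·0.0246/12.4 = 2.55.

(a) f₀ = 204.6 Hz  (b) Q = 2.55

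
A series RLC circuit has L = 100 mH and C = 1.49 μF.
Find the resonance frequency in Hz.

Step 1 — Resonance condition Im(Z)=0 gives ω₀ = 1/√(LC).
Step 2 — ω₀ = 1/√(0.1·1.49e-06) = 2591 rad/s.
Step 3 — f₀ = ω₀/(2π) = 412.3 Hz.

f₀ = 412.3 Hz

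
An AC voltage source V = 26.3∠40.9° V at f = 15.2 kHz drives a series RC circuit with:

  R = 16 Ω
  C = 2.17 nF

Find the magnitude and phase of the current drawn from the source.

Step 1 — Angular frequency: ω = 2π·f = 2π·1.52e+04 = 9.55e+04 rad/s.
Step 2 — Component impedances:
  R: Z = R = 16 Ω
  C: Z = 1/(jωC) = -j/(ω·C) = 0 - j4825 Ω
Step 3 — Series combination: Z_total = R + C = 16 - j4825 Ω = 4825∠-89.8° Ω.
Step 4 — Source phasor: V = 26.3∠40.9° V = 19.88 + j17.22 V.
Step 5 — Ohm's law: I = V / Z_total = (19.88 + j17.22) / (16 - j4825) = -0.003555 + j0.004132 A.
Step 6 — Convert to polar: |I| = 0.005451 A, ∠I = 130.7°.

I = 0.005451∠130.7° A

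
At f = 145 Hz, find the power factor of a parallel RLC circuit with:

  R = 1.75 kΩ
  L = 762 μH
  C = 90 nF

Step 1 — Angular frequency: ω = 2π·f = 2π·145 = 911.1 rad/s.
Step 2 — Component impedances:
  R: Z = R = 1750 Ω
  L: Z = jωL = j·911.1·0.000762 = 0 + j0.6942 Ω
  C: Z = 1/(jωC) = -j/(ω·C) = 0 - j1.22e+04 Ω
Step 3 — Parallel combination: 1/Z_total = 1/R + 1/L + 1/C; Z_total = 0.0002754 + j0.6943 Ω = 0.6943∠90.0° Ω.
Step 4 — Power factor: PF = cos(φ) = Re(Z)/|Z| = 0.0002754/0.6943 = 0.0003967.
Step 5 — Type: Im(Z) = 0.6943 ⇒ lagging (phase φ = 90.0°).

PF = 0.0003967 (lagging, φ = 90.0°)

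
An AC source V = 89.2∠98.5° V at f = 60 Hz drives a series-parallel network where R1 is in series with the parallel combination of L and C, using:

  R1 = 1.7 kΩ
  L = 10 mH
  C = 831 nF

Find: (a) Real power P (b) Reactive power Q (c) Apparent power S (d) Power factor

Step 1 — Angular frequency: ω = 2π·f = 2π·60 = 377 rad/s.
Step 2 — Component impedances:
  R1: Z = R = 1700 Ω
  L: Z = jωL = j·377·0.01 = 0 + j3.77 Ω
  C: Z = 1/(jωC) = -j/(ω·C) = 0 - j3192 Ω
Step 3 — Parallel branch: L || C = 1/(1/L + 1/C) = 0 + j3.774 Ω.
Step 4 — Series with R1: Z_total = R1 + (L || C) = 1700 + j3.774 Ω = 1700∠0.1° Ω.
Step 5 — Source phasor: V = 89.2∠98.5° V = -13.18 + j88.22 V.
Step 6 — Current: I = V / Z = -0.00764 + j0.05191 A = 0.05247∠98.4° A.
Step 7 — Complex power: S = V·I* = 4.68 + j0.01039 VA.
Step 8 — Real power: P = Re(S) = 4.68 W.
Step 9 — Reactive power: Q = Im(S) = 0.01039 VAR.
Step 10 — Apparent power: |S| = 4.68 VA.
Step 11 — Power factor: PF = P/|S| = 1 (lagging).

(a) P = 4.68 W  (b) Q = 0.01039 VAR  (c) S = 4.68 VA  (d) PF = 1 (lagging)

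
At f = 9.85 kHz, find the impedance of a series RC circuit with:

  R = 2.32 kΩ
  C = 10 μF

Step 1 — Angular frequency: ω = 2π·f = 2π·9850 = 6.189e+04 rad/s.
Step 2 — Component impedances:
  R: Z = R = 2320 Ω
  C: Z = 1/(jωC) = -j/(ω·C) = 0 - j1.616 Ω
Step 3 — Series combination: Z_total = R + C = 2320 - j1.616 Ω = 2320∠-0.0° Ω.

Z = 2320 - j1.616 Ω = 2320∠-0.0° Ω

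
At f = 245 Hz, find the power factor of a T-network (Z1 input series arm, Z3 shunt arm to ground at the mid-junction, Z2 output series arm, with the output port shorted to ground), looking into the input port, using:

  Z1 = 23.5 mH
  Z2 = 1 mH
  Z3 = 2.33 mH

Step 1 — Angular frequency: ω = 2π·f = 2π·245 = 1539 rad/s.
Step 2 — Component impedances:
  Z1: Z = jωL = j·1539·0.0235 = 0 + j36.18 Ω
  Z2: Z = jωL = j·1539·0.001 = 0 + j1.539 Ω
  Z3: Z = jωL = j·1539·0.00233 = 0 + j3.587 Ω
Step 3 — With the output port shorted to ground, the output series arm Z2 runs from the junction to ground; the shunt arm Z3 also runs from the junction to ground. They appear in parallel: Z3 || Z2 = 0 + j1.077 Ω.
Step 4 — Series with input arm Z1: Z_in = Z1 + (Z3 || Z2) = 0 + j37.25 Ω = 37.25∠90.0° Ω.
Step 5 — Power factor: PF = cos(φ) = Re(Z)/|Z| = 0/37.25 = 0.
Step 6 — Type: Im(Z) = 37.25 ⇒ lagging (phase φ = 90.0°).

PF = 0 (lagging, φ = 90.0°)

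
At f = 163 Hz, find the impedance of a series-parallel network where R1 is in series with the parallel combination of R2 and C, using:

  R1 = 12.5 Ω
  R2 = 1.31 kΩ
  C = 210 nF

Step 1 — Angular frequency: ω = 2π·f = 2π·163 = 1024 rad/s.
Step 2 — Component impedances:
  R1: Z = R = 12.5 Ω
  R2: Z = R = 1310 Ω
  C: Z = 1/(jωC) = -j/(ω·C) = 0 - j4650 Ω
Step 3 — Parallel branch: R2 || C = 1/(1/R2 + 1/C) = 1214 - j341.9 Ω.
Step 4 — Series with R1: Z_total = R1 + (R2 || C) = 1226 - j341.9 Ω = 1273∠-15.6° Ω.

Z = 1226 - j341.9 Ω = 1273∠-15.6° Ω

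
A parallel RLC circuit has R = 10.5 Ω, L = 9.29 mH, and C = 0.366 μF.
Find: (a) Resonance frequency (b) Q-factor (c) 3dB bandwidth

Step 1 — Resonance: ω₀ = 1/√(LC) = 1/√(0.00929·3.66e-07) = 1.715e+04 rad/s.
Step 2 — f₀ = ω₀/(2π) = 2729 Hz.
Step 3 — Parallel Q: Q = R/(ω₀L) = 10.5/(1.715e+04·0.00929) = 0.06591.
Step 4 — Bandwidth: Δω = ω₀/Q = 2.602e+05 rad/s; BW = Δω/(2π) = 4.141e+04 Hz.

(a) f₀ = 2729 Hz  (b) Q = 0.06591  (c) BW = 4.141e+04 Hz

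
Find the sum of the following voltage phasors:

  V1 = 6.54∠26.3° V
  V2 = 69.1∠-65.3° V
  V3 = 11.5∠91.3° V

Step 1 — Convert each phasor to rectangular form:
  V1 = 6.54·(cos(26.3°) + j·sin(26.3°)) = 5.863 + j2.898 V
  V2 = 69.1·(cos(-65.3°) + j·sin(-65.3°)) = 28.87 - j62.78 V
  V3 = 11.5·(cos(91.3°) + j·sin(91.3°)) = -0.2609 + j11.5 V
Step 2 — Sum components: V_total = 34.48 - j48.38 V.
Step 3 — Convert to polar: |V_total| = 59.41 V, ∠V_total = -54.5°.

V_total = 59.41∠-54.5° V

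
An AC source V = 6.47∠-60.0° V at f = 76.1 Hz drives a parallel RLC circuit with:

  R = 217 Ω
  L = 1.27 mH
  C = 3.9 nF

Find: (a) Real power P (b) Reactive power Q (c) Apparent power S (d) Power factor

Step 1 — Angular frequency: ω = 2π·f = 2π·76.1 = 478.2 rad/s.
Step 2 — Component impedances:
  R: Z = R = 217 Ω
  L: Z = jωL = j·478.2·0.00127 = 0 + j0.6073 Ω
  C: Z = 1/(jωC) = -j/(ω·C) = 0 - j5.363e+05 Ω
Step 3 — Parallel combination: 1/Z_total = 1/R + 1/L + 1/C; Z_total = 0.001699 + j0.6072 Ω = 0.6072∠89.8° Ω.
Step 4 — Source phasor: V = 6.47∠-60.0° V = 3.235 - j5.603 V.
Step 5 — Current: I = V / Z = -9.212 - j5.353 A = 10.65∠-149.8° A.
Step 6 — Complex power: S = V·I* = 0.1929 + j68.94 VA.
Step 7 — Real power: P = Re(S) = 0.1929 W.
Step 8 — Reactive power: Q = Im(S) = 68.94 VAR.
Step 9 — Apparent power: |S| = 68.94 VA.
Step 10 — Power factor: PF = P/|S| = 0.002798 (lagging).

(a) P = 0.1929 W  (b) Q = 68.94 VAR  (c) S = 68.94 VA  (d) PF = 0.002798 (lagging)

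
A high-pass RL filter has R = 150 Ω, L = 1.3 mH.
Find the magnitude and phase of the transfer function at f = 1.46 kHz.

Step 1 — Angular frequency: ω = 2π·1460 = 9173 rad/s.
Step 2 — Transfer function: H(jω) = jωL/(R + jωL).
Step 3 — Numerator jωL = j·11.93; denominator R + jωL = 150 + j11.93.
Step 4 — H = 0.006281 + j0.079.
Step 5 — Magnitude: |H| = 0.07925 (-22.0 dB); phase: φ = 85.5°.

|H| = 0.07925 (-22.0 dB), φ = 85.5°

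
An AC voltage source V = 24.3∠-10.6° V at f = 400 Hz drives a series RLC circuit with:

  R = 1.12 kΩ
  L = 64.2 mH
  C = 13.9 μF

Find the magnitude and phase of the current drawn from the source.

Step 1 — Angular frequency: ω = 2π·f = 2π·400 = 2513 rad/s.
Step 2 — Component impedances:
  R: Z = R = 1120 Ω
  L: Z = jωL = j·2513·0.0642 = 0 + j161.4 Ω
  C: Z = 1/(jωC) = -j/(ω·C) = 0 - j28.62 Ω
Step 3 — Series combination: Z_total = R + L + C = 1120 + j132.7 Ω = 1128∠6.8° Ω.
Step 4 — Source phasor: V = 24.3∠-10.6° V = 23.89 - j4.47 V.
Step 5 — Ohm's law: I = V / Z_total = (23.89 - j4.47) / (1120 + j132.7) = 0.02056 - j0.006428 A.
Step 6 — Convert to polar: |I| = 0.02155 A, ∠I = -17.4°.

I = 0.02155∠-17.4° A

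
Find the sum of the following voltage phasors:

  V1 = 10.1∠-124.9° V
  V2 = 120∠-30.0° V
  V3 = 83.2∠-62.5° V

Step 1 — Convert each phasor to rectangular form:
  V1 = 10.1·(cos(-124.9°) + j·sin(-124.9°)) = -5.779 - j8.284 V
  V2 = 120·(cos(-30.0°) + j·sin(-30.0°)) = 103.9 - j60 V
  V3 = 83.2·(cos(-62.5°) + j·sin(-62.5°)) = 38.42 - j73.8 V
Step 2 — Sum components: V_total = 136.6 - j142.1 V.
Step 3 — Convert to polar: |V_total| = 197.1 V, ∠V_total = -46.1°.

V_total = 197.1∠-46.1° V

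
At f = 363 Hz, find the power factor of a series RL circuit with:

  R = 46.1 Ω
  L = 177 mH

Step 1 — Angular frequency: ω = 2π·f = 2π·363 = 2281 rad/s.
Step 2 — Component impedances:
  R: Z = R = 46.1 Ω
  L: Z = jωL = j·2281·0.177 = 0 + j403.7 Ω
Step 3 — Series combination: Z_total = R + L = 46.1 + j403.7 Ω = 406.3∠83.5° Ω.
Step 4 — Power factor: PF = cos(φ) = Re(Z)/|Z| = 46.1/406.3 = 0.1135.
Step 5 — Type: Im(Z) = 403.7 ⇒ lagging (phase φ = 83.5°).

PF = 0.1135 (lagging, φ = 83.5°)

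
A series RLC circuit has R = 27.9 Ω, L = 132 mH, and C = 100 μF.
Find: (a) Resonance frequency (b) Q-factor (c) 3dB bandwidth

Step 1 — Resonance: ω₀ = 1/√(LC) = 1/√(0.132·0.0001) = 275.2 rad/s.
Step 2 — f₀ = ω₀/(2π) = 43.81 Hz.
Step 3 — Series Q: Q = ω₀L/R = 275.2·0.132/27.9 = 1.302.
Step 4 — Bandwidth: Δω = ω₀/Q = 211.4 rad/s; BW = Δω/(2π) = 33.64 Hz.

(a) f₀ = 43.81 Hz  (b) Q = 1.302  (c) BW = 33.64 Hz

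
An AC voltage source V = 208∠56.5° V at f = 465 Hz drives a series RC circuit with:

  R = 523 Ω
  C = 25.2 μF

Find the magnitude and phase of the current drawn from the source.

Step 1 — Angular frequency: ω = 2π·f = 2π·465 = 2922 rad/s.
Step 2 — Component impedances:
  R: Z = R = 523 Ω
  C: Z = 1/(jωC) = -j/(ω·C) = 0 - j13.58 Ω
Step 3 — Series combination: Z_total = R + C = 523 - j13.58 Ω = 523.2∠-1.5° Ω.
Step 4 — Source phasor: V = 208∠56.5° V = 114.8 + j173.4 V.
Step 5 — Ohm's law: I = V / Z_total = (114.8 + j173.4) / (523 - j13.58) = 0.2108 + j0.3371 A.
Step 6 — Convert to polar: |I| = 0.3976 A, ∠I = 58.0°.

I = 0.3976∠58.0° A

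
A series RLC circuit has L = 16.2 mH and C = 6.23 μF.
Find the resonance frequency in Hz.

Step 1 — Resonance condition Im(Z)=0 gives ω₀ = 1/√(LC).
Step 2 — ω₀ = 1/√(0.0162·6.23e-06) = 3148 rad/s.
Step 3 — f₀ = ω₀/(2π) = 501 Hz.

f₀ = 501 Hz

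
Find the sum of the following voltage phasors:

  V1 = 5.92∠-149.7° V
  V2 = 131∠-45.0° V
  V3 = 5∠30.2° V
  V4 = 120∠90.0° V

Step 1 — Convert each phasor to rectangular form:
  V1 = 5.92·(cos(-149.7°) + j·sin(-149.7°)) = -5.111 - j2.987 V
  V2 = 131·(cos(-45.0°) + j·sin(-45.0°)) = 92.63 - j92.63 V
  V3 = 5·(cos(30.2°) + j·sin(30.2°)) = 4.321 + j2.515 V
  V4 = 120·(cos(90.0°) + j·sin(90.0°)) = 0 + j120 V
Step 2 — Sum components: V_total = 91.84 + j26.9 V.
Step 3 — Convert to polar: |V_total| = 95.7 V, ∠V_total = 16.3°.

V_total = 95.7∠16.3° V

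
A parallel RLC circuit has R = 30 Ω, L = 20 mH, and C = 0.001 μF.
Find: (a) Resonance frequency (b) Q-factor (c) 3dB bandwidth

Step 1 — Resonance: ω₀ = 1/√(LC) = 1/√(0.02·1e-09) = 2.236e+05 rad/s.
Step 2 — f₀ = ω₀/(2π) = 3.559e+04 Hz.
Step 3 — Parallel Q: Q = R/(ω₀L) = 30/(2.236e+05·0.02) = 0.006708.
Step 4 — Bandwidth: Δω = ω₀/Q = 3.333e+07 rad/s; BW = Δω/(2π) = 5.305e+06 Hz.

(a) f₀ = 3.559e+04 Hz  (b) Q = 0.006708  (c) BW = 5.305e+06 Hz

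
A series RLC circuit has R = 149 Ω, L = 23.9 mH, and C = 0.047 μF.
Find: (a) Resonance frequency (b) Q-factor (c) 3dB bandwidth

Step 1 — Resonance: ω₀ = 1/√(LC) = 1/√(0.0239·4.7e-08) = 2.984e+04 rad/s.
Step 2 — f₀ = ω₀/(2π) = 4749 Hz.
Step 3 — Series Q: Q = ω₀L/R = 2.984e+04·0.0239/149 = 4.786.
Step 4 — Bandwidth: Δω = ω₀/Q = 6234 rad/s; BW = Δω/(2π) = 992.2 Hz.

(a) f₀ = 4749 Hz  (b) Q = 4.786  (c) BW = 992.2 Hz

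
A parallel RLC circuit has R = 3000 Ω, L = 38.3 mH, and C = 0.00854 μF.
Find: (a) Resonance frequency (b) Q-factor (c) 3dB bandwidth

Step 1 — Resonance: ω₀ = 1/√(LC) = 1/√(0.0383·8.54e-09) = 5.529e+04 rad/s.
Step 2 — f₀ = ω₀/(2π) = 8800 Hz.
Step 3 — Parallel Q: Q = R/(ω₀L) = 3000/(5.529e+04·0.0383) = 1.417.
Step 4 — Bandwidth: Δω = ω₀/Q = 3.903e+04 rad/s; BW = Δω/(2π) = 6212 Hz.

(a) f₀ = 8800 Hz  (b) Q = 1.417  (c) BW = 6212 Hz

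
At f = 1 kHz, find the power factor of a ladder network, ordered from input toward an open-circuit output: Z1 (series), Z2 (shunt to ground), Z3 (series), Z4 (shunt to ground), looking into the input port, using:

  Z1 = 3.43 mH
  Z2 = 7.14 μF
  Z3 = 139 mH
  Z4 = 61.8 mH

Step 1 — Angular frequency: ω = 2π·f = 2π·1000 = 6283 rad/s.
Step 2 — Component impedances:
  Z1: Z = jωL = j·6283·0.00343 = 0 + j21.55 Ω
  Z2: Z = 1/(jωC) = -j/(ω·C) = 0 - j22.29 Ω
  Z3: Z = jωL = j·6283·0.139 = 0 + j873.4 Ω
  Z4: Z = jωL = j·6283·0.0618 = 0 + j388.3 Ω
Step 3 — Ladder network (open output): work backward from the far end, alternating series and parallel combinations. Z_in = 0 - j1.14 Ω = 1.14∠-90.0° Ω.
Step 4 — Power factor: PF = cos(φ) = Re(Z)/|Z| = 0/1.14 = 0.
Step 5 — Type: Im(Z) = -1.14 ⇒ leading (phase φ = -90.0°).

PF = 0 (leading, φ = -90.0°)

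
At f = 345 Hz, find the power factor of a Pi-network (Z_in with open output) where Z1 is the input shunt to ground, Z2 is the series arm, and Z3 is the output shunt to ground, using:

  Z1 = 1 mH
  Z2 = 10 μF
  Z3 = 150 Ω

Step 1 — Angular frequency: ω = 2π·f = 2π·345 = 2168 rad/s.
Step 2 — Component impedances:
  Z1: Z = jωL = j·2168·0.001 = 0 + j2.168 Ω
  Z2: Z = 1/(jωC) = -j/(ω·C) = 0 - j46.13 Ω
  Z3: Z = R = 150 Ω
Step 3 — With open output, the series arm Z2 and the output shunt Z3 appear in series to ground: Z2 + Z3 = 150 - j46.13 Ω.
Step 4 — Parallel with input shunt Z1: Z_in = Z1 || (Z2 + Z3) = 0.02885 + j2.176 Ω = 2.176∠89.2° Ω.
Step 5 — Power factor: PF = cos(φ) = Re(Z)/|Z| = 0.02885/2.176 = 0.01326.
Step 6 — Type: Im(Z) = 2.176 ⇒ lagging (phase φ = 89.2°).

PF = 0.01326 (lagging, φ = 89.2°)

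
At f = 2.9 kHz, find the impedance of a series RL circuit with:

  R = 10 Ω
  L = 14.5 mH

Step 1 — Angular frequency: ω = 2π·f = 2π·2900 = 1.822e+04 rad/s.
Step 2 — Component impedances:
  R: Z = R = 10 Ω
  L: Z = jωL = j·1.822e+04·0.0145 = 0 + j264.2 Ω
Step 3 — Series combination: Z_total = R + L = 10 + j264.2 Ω = 264.4∠87.8° Ω.

Z = 10 + j264.2 Ω = 264.4∠87.8° Ω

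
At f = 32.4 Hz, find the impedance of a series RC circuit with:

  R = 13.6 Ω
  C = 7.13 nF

Step 1 — Angular frequency: ω = 2π·f = 2π·32.4 = 203.6 rad/s.
Step 2 — Component impedances:
  R: Z = R = 13.6 Ω
  C: Z = 1/(jωC) = -j/(ω·C) = 0 - j6.889e+05 Ω
Step 3 — Series combination: Z_total = R + C = 13.6 - j6.889e+05 Ω = 6.889e+05∠-90.0° Ω.

Z = 13.6 - j6.889e+05 Ω = 6.889e+05∠-90.0° Ω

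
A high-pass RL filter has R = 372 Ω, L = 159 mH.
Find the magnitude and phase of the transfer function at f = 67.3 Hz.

Step 1 — Angular frequency: ω = 2π·67.3 = 422.9 rad/s.
Step 2 — Transfer function: H(jω) = jωL/(R + jωL).
Step 3 — Numerator jωL = j·67.23; denominator R + jωL = 372 + j67.23.
Step 4 — H = 0.03163 + j0.175.
Step 5 — Magnitude: |H| = 0.1779 (-15.0 dB); phase: φ = 79.8°.

|H| = 0.1779 (-15.0 dB), φ = 79.8°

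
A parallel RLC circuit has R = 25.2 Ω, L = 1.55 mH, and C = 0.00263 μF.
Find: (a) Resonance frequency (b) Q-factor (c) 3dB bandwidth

Step 1 — Resonance: ω₀ = 1/√(LC) = 1/√(0.00155·2.63e-09) = 4.953e+05 rad/s.
Step 2 — f₀ = ω₀/(2π) = 7.883e+04 Hz.
Step 3 — Parallel Q: Q = R/(ω₀L) = 25.2/(4.953e+05·0.00155) = 0.03283.
Step 4 — Bandwidth: Δω = ω₀/Q = 1.509e+07 rad/s; BW = Δω/(2π) = 2.401e+06 Hz.

(a) f₀ = 7.883e+04 Hz  (b) Q = 0.03283  (c) BW = 2.401e+06 Hz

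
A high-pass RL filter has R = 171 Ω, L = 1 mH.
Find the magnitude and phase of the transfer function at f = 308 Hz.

Step 1 — Angular frequency: ω = 2π·308 = 1935 rad/s.
Step 2 — Transfer function: H(jω) = jωL/(R + jωL).
Step 3 — Numerator jωL = j·1.935; denominator R + jωL = 171 + j1.935.
Step 4 — H = 0.0001281 + j0.01132.
Step 5 — Magnitude: |H| = 0.01132 (-38.9 dB); phase: φ = 89.4°.

|H| = 0.01132 (-38.9 dB), φ = 89.4°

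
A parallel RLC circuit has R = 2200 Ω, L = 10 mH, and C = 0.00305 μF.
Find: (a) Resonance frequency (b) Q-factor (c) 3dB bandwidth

Step 1 — Resonance: ω₀ = 1/√(LC) = 1/√(0.01·3.05e-09) = 1.811e+05 rad/s.
Step 2 — f₀ = ω₀/(2π) = 2.882e+04 Hz.
Step 3 — Parallel Q: Q = R/(ω₀L) = 2200/(1.811e+05·0.01) = 1.215.
Step 4 — Bandwidth: Δω = ω₀/Q = 1.49e+05 rad/s; BW = Δω/(2π) = 2.372e+04 Hz.

(a) f₀ = 2.882e+04 Hz  (b) Q = 1.215  (c) BW = 2.372e+04 Hz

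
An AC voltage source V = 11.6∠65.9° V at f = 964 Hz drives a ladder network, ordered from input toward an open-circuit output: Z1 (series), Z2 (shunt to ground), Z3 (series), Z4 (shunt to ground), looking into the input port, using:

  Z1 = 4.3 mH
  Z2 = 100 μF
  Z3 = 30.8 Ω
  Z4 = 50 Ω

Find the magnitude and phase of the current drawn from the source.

Step 1 — Angular frequency: ω = 2π·f = 2π·964 = 6057 rad/s.
Step 2 — Component impedances:
  Z1: Z = jωL = j·6057·0.0043 = 0 + j26.05 Ω
  Z2: Z = 1/(jωC) = -j/(ω·C) = 0 - j1.651 Ω
  Z3: Z = R = 30.8 Ω
  Z4: Z = R = 50 Ω
Step 3 — Ladder network (open output): work backward from the far end, alternating series and parallel combinations. Z_in = 0.03372 + j24.39 Ω = 24.39∠89.9° Ω.
Step 4 — Source phasor: V = 11.6∠65.9° V = 4.737 + j10.59 V.
Step 5 — Ohm's law: I = V / Z_total = (4.737 + j10.59) / (0.03372 + j24.39) = 0.4343 - j0.1936 A.
Step 6 — Convert to polar: |I| = 0.4755 A, ∠I = -24.0°.

I = 0.4755∠-24.0° A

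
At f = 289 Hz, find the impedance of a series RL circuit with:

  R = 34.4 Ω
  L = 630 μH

Step 1 — Angular frequency: ω = 2π·f = 2π·289 = 1816 rad/s.
Step 2 — Component impedances:
  R: Z = R = 34.4 Ω
  L: Z = jωL = j·1816·0.00063 = 0 + j1.144 Ω
Step 3 — Series combination: Z_total = R + L = 34.4 + j1.144 Ω = 34.42∠1.9° Ω.

Z = 34.4 + j1.144 Ω = 34.42∠1.9° Ω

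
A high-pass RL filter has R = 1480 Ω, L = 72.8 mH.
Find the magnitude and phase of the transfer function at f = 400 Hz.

Step 1 — Angular frequency: ω = 2π·400 = 2513 rad/s.
Step 2 — Transfer function: H(jω) = jωL/(R + jωL).
Step 3 — Numerator jωL = j·183; denominator R + jωL = 1480 + j183.
Step 4 — H = 0.01505 + j0.1218.
Step 5 — Magnitude: |H| = 0.1227 (-18.2 dB); phase: φ = 83.0°.

|H| = 0.1227 (-18.2 dB), φ = 83.0°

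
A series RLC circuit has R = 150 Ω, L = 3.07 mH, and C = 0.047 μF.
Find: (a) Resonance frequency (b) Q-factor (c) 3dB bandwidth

Step 1 — Resonance condition Im(Z)=0 gives ω₀ = 1/√(LC).
Step 2 — ω₀ = 1/√(0.00307·4.7e-08) = 8.325e+04 rad/s.
Step 3 — f₀ = ω₀/(2π) = 1.325e+04 Hz.
Step 4 — Series Q: Q = ω₀L/R = 8.325e+04·0.00307/150 = 1.704.
Step 5 — 3dB bandwidth: Δω = ω₀/Q = 4.886e+04 rad/s; BW = Δω/(2π) = 7776 Hz.

(a) f₀ = 1.325e+04 Hz  (b) Q = 1.704  (c) BW = 7776 Hz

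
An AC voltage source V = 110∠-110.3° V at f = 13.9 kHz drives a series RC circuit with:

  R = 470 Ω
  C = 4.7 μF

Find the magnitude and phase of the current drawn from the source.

Step 1 — Angular frequency: ω = 2π·f = 2π·1.39e+04 = 8.734e+04 rad/s.
Step 2 — Component impedances:
  R: Z = R = 470 Ω
  C: Z = 1/(jωC) = -j/(ω·C) = 0 - j2.436 Ω
Step 3 — Series combination: Z_total = R + C = 470 - j2.436 Ω = 470∠-0.3° Ω.
Step 4 — Source phasor: V = 110∠-110.3° V = -38.16 - j103.2 V.
Step 5 — Ohm's law: I = V / Z_total = (-38.16 - j103.2) / (470 - j2.436) = -0.08006 - j0.2199 A.
Step 6 — Convert to polar: |I| = 0.234 A, ∠I = -110.0°.

I = 0.234∠-110.0° A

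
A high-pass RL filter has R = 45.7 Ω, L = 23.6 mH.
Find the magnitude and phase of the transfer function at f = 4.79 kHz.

Step 1 — Angular frequency: ω = 2π·4790 = 3.01e+04 rad/s.
Step 2 — Transfer function: H(jω) = jωL/(R + jωL).
Step 3 — Numerator jωL = j·710.3; denominator R + jωL = 45.7 + j710.3.
Step 4 — H = 0.9959 + j0.06408.
Step 5 — Magnitude: |H| = 0.9979 (-0.0 dB); phase: φ = 3.7°.

|H| = 0.9979 (-0.0 dB), φ = 3.7°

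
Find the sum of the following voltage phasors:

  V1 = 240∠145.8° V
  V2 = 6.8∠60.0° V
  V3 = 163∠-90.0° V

Step 1 — Convert each phasor to rectangular form:
  V1 = 240·(cos(145.8°) + j·sin(145.8°)) = -198.5 + j134.9 V
  V2 = 6.8·(cos(60.0°) + j·sin(60.0°)) = 3.4 + j5.889 V
  V3 = 163·(cos(-90.0°) + j·sin(-90.0°)) = 0 - j163 V
Step 2 — Sum components: V_total = -195.1 - j22.21 V.
Step 3 — Convert to polar: |V_total| = 196.4 V, ∠V_total = -173.5°.

V_total = 196.4∠-173.5° V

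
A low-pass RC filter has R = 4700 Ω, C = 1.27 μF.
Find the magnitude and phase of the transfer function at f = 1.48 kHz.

Step 1 — Angular frequency: ω = 2π·1480 = 9299 rad/s.
Step 2 — Transfer function: H(jω) = 1/(1 + jωRC).
Step 3 — Denominator: 1 + jωRC = 1 + j·9299·4700·1.27e-06 = 1 + j55.51.
Step 4 — H = 0.0003245 - j0.01801.
Step 5 — Magnitude: |H| = 0.01801 (-34.9 dB); phase: φ = -89.0°.

|H| = 0.01801 (-34.9 dB), φ = -89.0°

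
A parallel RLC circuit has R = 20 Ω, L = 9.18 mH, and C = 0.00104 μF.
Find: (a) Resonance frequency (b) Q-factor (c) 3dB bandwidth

Step 1 — Resonance: ω₀ = 1/√(LC) = 1/√(0.00918·1.04e-09) = 3.236e+05 rad/s.
Step 2 — f₀ = ω₀/(2π) = 5.151e+04 Hz.
Step 3 — Parallel Q: Q = R/(ω₀L) = 20/(3.236e+05·0.00918) = 0.006732.
Step 4 — Bandwidth: Δω = ω₀/Q = 4.808e+07 rad/s; BW = Δω/(2π) = 7.652e+06 Hz.

(a) f₀ = 5.151e+04 Hz  (b) Q = 0.006732  (c) BW = 7.652e+06 Hz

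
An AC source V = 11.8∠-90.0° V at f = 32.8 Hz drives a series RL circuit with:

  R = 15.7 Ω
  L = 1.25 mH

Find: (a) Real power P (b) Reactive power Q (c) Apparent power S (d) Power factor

Step 1 — Angular frequency: ω = 2π·f = 2π·32.8 = 206.1 rad/s.
Step 2 — Component impedances:
  R: Z = R = 15.7 Ω
  L: Z = jωL = j·206.1·0.00125 = 0 + j0.2576 Ω
Step 3 — Series combination: Z_total = R + L = 15.7 + j0.2576 Ω = 15.7∠0.9° Ω.
Step 4 — Source phasor: V = 11.8∠-90.0° V = 0 - j11.8 V.
Step 5 — Current: I = V / Z = -0.01233 - j0.7514 A = 0.7515∠-90.9° A.
Step 6 — Complex power: S = V·I* = 8.866 + j0.1455 VA.
Step 7 — Real power: P = Re(S) = 8.866 W.
Step 8 — Reactive power: Q = Im(S) = 0.1455 VAR.
Step 9 — Apparent power: |S| = 8.868 VA.
Step 10 — Power factor: PF = P/|S| = 0.9999 (lagging).

(a) P = 8.866 W  (b) Q = 0.1455 VAR  (c) S = 8.868 VA  (d) PF = 0.9999 (lagging)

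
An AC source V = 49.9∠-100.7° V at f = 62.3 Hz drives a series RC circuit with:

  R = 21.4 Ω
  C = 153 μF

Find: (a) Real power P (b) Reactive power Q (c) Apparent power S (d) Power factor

Step 1 — Angular frequency: ω = 2π·f = 2π·62.3 = 391.4 rad/s.
Step 2 — Component impedances:
  R: Z = R = 21.4 Ω
  C: Z = 1/(jωC) = -j/(ω·C) = 0 - j16.7 Ω
Step 3 — Series combination: Z_total = R + C = 21.4 - j16.7 Ω = 27.14∠-38.0° Ω.
Step 4 — Source phasor: V = 49.9∠-100.7° V = -9.265 - j49.03 V.
Step 5 — Current: I = V / Z = 0.8421 - j1.634 A = 1.838∠-62.7° A.
Step 6 — Complex power: S = V·I* = 72.33 - j56.43 VA.
Step 7 — Real power: P = Re(S) = 72.33 W.
Step 8 — Reactive power: Q = Im(S) = -56.43 VAR.
Step 9 — Apparent power: |S| = 91.74 VA.
Step 10 — Power factor: PF = P/|S| = 0.7884 (leading).

(a) P = 72.33 W  (b) Q = -56.43 VAR  (c) S = 91.74 VA  (d) PF = 0.7884 (leading)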